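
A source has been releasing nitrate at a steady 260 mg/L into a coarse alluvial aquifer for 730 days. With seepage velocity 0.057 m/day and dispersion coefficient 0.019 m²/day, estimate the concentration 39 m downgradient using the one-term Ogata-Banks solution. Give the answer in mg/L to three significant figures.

179 mg/L

For a continuous step input, C/C₀ ≈ ½·erfc((x−vt)/(2√(Dt))).
vt = 0.057 × 730 = 41.61 m and 2√(Dt) = 2√(0.019 × 730) = 7.448 m.
Argument (x−vt)/(2√(Dt)) = (39 − 41.61)/7.448 = -0.3504; ½·erfc(-0.3504) = 0.6899.
C = 260 × 0.6899 = 179 mg/L.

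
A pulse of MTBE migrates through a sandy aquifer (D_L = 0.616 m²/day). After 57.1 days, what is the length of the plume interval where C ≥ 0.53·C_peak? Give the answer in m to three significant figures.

18.9 m

The plume is Gaussian with σ = √(2Dt) = √(2 × 0.616 × 57.1) = 8.387 m.
C/C_peak = exp(−Δx²/(2σ²)) = 0.53 ⇒ Δx = σ·√(−2 ln 0.53) = 8.387 × 1.127 = 9.452 m.
Width = 2Δx = 18.9 m.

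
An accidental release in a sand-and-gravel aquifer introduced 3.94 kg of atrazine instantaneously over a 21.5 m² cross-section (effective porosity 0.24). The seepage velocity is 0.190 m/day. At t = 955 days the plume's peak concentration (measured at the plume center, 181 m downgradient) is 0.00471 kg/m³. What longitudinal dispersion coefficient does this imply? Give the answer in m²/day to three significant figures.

At the plume center C_max = M/(n_e·A·√(4πDt)), so D = M²/(4πt·(n_e·A·C_max)²).
n_e·A·C_max = 0.24 × 21.5 × 0.00471 = 0.02430 kg/m.
D = 3.94²/(4π × 955 × 0.02430²) = 2.19 m²/day.

2.19 m²/day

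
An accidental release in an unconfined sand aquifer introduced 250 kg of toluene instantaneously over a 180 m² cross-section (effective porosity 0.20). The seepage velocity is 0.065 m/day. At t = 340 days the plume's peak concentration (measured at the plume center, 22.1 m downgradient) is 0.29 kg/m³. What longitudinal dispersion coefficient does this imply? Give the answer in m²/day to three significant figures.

0.134 m²/day

At the plume center C_max = M/(n_e·A·√(4πDt)), so D = M²/(4πt·(n_e·A·C_max)²).
n_e·A·C_max = 0.20 × 180 × 0.29 = 10.44 kg/m.
D = 250²/(4π × 340 × 10.44²) = 0.134 m²/day.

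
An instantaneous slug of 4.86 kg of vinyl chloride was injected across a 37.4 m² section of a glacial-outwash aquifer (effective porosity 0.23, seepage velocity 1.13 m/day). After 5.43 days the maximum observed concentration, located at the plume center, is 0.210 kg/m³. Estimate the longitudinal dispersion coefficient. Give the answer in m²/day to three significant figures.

0.106 m²/day

At the plume center C_max = M/(n_e·A·√(4πDt)), so D = M²/(4πt·(n_e·A·C_max)²).
n_e·A·C_max = 0.23 × 37.4 × 0.210 = 1.806 kg/m.
D = 4.86²/(4π × 5.43 × 1.806²) = 0.106 m²/day.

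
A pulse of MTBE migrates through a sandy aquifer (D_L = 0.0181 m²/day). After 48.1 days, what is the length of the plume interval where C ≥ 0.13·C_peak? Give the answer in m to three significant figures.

5.33 m

The plume is Gaussian with σ = √(2Dt) = √(2 × 0.0181 × 48.1) = 1.320 m.
C/C_peak = exp(−Δx²/(2σ²)) = 0.13 ⇒ Δx = σ·√(−2 ln 0.13) = 1.320 × 2.020 = 2.666 m.
Width = 2Δx = 5.33 m.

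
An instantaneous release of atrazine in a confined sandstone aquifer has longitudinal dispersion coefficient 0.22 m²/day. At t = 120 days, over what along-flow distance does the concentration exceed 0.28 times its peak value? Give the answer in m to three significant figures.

23.2 m

The plume is Gaussian with σ = √(2Dt) = √(2 × 0.22 × 120) = 7.266 m.
C/C_peak = exp(−Δx²/(2σ²)) = 0.28 ⇒ Δx = σ·√(−2 ln 0.28) = 7.266 × 1.596 = 11.60 m.
Width = 2Δx = 23.2 m.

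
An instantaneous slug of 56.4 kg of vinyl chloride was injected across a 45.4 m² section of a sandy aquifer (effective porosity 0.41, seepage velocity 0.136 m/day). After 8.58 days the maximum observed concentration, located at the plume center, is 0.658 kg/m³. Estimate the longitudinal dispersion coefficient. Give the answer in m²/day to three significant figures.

0.197 m²/day

At the plume center C_max = M/(n_e·A·√(4πDt)), so D = M²/(4πt·(n_e·A·C_max)²).
n_e·A·C_max = 0.41 × 45.4 × 0.658 = 12.25 kg/m.
D = 56.4²/(4π × 8.58 × 12.25²) = 0.197 m²/day.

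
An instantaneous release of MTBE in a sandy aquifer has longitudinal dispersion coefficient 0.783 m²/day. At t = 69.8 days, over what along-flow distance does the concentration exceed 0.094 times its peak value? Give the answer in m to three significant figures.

45.5 m

The plume is Gaussian with σ = √(2Dt) = √(2 × 0.783 × 69.8) = 10.45 m.
C/C_peak = exp(−Δx²/(2σ²)) = 0.094 ⇒ Δx = σ·√(−2 ln 0.094) = 10.45 × 2.175 = 22.73 m.
Width = 2Δx = 45.5 m.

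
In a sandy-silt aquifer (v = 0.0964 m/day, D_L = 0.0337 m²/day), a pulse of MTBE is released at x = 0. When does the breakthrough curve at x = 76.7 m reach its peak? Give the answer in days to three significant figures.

792 days

For the 1D instantaneous-source solution, setting ∂C/∂t = 0 at fixed x gives v²t² + 2Dt − x² = 0, so t = (√(D² + v²x²) − D)/v².
√(D² + v²x²) = √(0.0337² + 0.0964² × 76.7²) = 7.394; v² = 0.00929296.
t = (7.394 − 0.0337)/0.00929296 = 792 days (vs. the pure-advection estimate x/v = 796 d).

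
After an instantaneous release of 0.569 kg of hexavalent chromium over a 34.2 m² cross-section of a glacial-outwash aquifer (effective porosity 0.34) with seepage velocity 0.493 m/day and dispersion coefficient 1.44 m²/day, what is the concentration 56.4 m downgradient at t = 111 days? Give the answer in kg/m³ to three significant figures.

For an instantaneous plane source, C(x,t) = M/(n_e·A·√(4πDt)) · exp(−(x−vt)²/(4Dt)), with n_e·A the pore (flow) area.
Plume center vt = 0.493 × 111 = 54.723 m, so the well at 56.4 m is 1.677 m downgradient of the peak.
√(4πDt) = 44.82 m, giving peak height M/(n_e·A·√(4πDt)) = 0.569/(0.34 × 34.2 × 44.82) = 0.001092 kg/m³.
(x−vt)²/(4Dt) = (1.677)²/(4 × 1.44 × 111) = 0.004399; exp(−0.004399) = 0.9956.
C = 0.001092 × 0.9956 = 0.00109 kg/m³.

0.00109 kg/m³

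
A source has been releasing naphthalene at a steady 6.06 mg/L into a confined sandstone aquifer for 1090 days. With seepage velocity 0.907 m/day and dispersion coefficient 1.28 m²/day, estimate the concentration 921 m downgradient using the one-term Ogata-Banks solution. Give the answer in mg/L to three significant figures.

For a continuous step input, C/C₀ ≈ ½·erfc((x−vt)/(2√(Dt))).
vt = 0.907 × 1090 = 988.63 m and 2√(Dt) = 2√(1.28 × 1090) = 74.70 m.
Argument (x−vt)/(2√(Dt)) = (921 − 988.63)/74.70 = -0.9054; ½·erfc(-0.9054) = 0.8998.
C = 6.06 × 0.8998 = 5.45 mg/L.

5.45 mg/L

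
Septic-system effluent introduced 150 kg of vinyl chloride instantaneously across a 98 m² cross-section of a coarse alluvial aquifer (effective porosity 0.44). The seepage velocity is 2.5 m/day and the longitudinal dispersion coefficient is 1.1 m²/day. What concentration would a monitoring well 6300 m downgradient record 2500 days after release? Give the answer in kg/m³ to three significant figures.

For an instantaneous plane source, C(x,t) = M/(n_e·A·√(4πDt)) · exp(−(x−vt)²/(4Dt)), with n_e·A the pore (flow) area.
Plume center vt = 2.5 × 2500 = 6250 m, so the well at 6300 m is 50 m downgradient of the peak.
√(4πDt) = 185.9 m, giving peak height M/(n_e·A·√(4πDt)) = 150/(0.44 × 98 × 185.9) = 0.01871 kg/m³.
(x−vt)²/(4Dt) = (50)²/(4 × 1.1 × 2500) = 0.2273; exp(−0.2273) = 0.7967.
C = 0.01871 × 0.7967 = 0.0149 kg/m³.

0.0149 kg/m³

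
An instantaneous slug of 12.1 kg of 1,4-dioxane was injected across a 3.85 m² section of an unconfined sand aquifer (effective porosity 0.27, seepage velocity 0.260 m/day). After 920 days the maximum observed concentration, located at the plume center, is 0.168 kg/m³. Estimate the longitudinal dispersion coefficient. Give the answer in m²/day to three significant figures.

At the plume center C_max = M/(n_e·A·√(4πDt)), so D = M²/(4πt·(n_e·A·C_max)²).
n_e·A·C_max = 0.27 × 3.85 × 0.168 = 0.1746 kg/m.
D = 12.1²/(4π × 920 × 0.1746²) = 0.415 m²/day.

0.415 m²/day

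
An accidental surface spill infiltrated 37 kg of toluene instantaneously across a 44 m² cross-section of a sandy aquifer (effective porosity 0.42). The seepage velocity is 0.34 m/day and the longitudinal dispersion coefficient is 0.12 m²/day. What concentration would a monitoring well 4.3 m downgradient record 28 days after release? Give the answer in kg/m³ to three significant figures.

0.0406 kg/m³

For an instantaneous plane source, C(x,t) = M/(n_e·A·√(4πDt)) · exp(−(x−vt)²/(4Dt)), with n_e·A the pore (flow) area.
Plume center vt = 0.34 × 28 = 9.52 m, so the well at 4.3 m is 5.22 m upgradient of the peak.
√(4πDt) = 6.498 m, giving peak height M/(n_e·A·√(4πDt)) = 37/(0.42 × 44 × 6.498) = 0.3081 kg/m³.
(x−vt)²/(4Dt) = (-5.22)²/(4 × 0.12 × 28) = 2.027; exp(−2.027) = 0.1317.
C = 0.3081 × 0.1317 = 0.0406 kg/m³.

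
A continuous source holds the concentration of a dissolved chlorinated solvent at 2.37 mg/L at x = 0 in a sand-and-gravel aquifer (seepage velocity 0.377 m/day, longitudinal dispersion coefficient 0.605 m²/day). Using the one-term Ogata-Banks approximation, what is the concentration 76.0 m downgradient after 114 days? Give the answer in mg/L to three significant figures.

0.00584 mg/L

For a continuous step input, C/C₀ ≈ ½·erfc((x−vt)/(2√(Dt))).
vt = 0.377 × 114 = 42.978 m and 2√(Dt) = 2√(0.605 × 114) = 16.61 m.
Argument (x−vt)/(2√(Dt)) = (76.0 − 42.978)/16.61 = 1.988; ½·erfc(1.988) = 0.002466.
C = 2.37 × 0.002466 = 0.00584 mg/L.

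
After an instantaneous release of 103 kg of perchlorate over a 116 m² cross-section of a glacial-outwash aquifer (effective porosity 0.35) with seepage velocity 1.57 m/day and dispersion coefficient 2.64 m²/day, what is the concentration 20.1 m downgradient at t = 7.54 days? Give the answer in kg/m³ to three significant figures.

For an instantaneous plane source, C(x,t) = M/(n_e·A·√(4πDt)) · exp(−(x−vt)²/(4Dt)), with n_e·A the pore (flow) area.
Plume center vt = 1.57 × 7.54 = 11.8378 m, so the well at 20.1 m is 8.2622 m downgradient of the peak.
√(4πDt) = 15.82 m, giving peak height M/(n_e·A·√(4πDt)) = 103/(0.35 × 116 × 15.82) = 0.1604 kg/m³.
(x−vt)²/(4Dt) = (8.2622)²/(4 × 2.64 × 7.54) = 0.8573; exp(−0.8573) = 0.4243.
C = 0.1604 × 0.4243 = 0.0681 kg/m³.

0.0681 kg/m³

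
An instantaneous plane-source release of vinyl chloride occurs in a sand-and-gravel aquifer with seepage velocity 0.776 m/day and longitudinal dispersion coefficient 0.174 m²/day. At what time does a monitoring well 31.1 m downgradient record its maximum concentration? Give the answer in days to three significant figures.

39.8 days

For the 1D instantaneous-source solution, setting ∂C/∂t = 0 at fixed x gives v²t² + 2Dt − x² = 0, so t = (√(D² + v²x²) − D)/v².
√(D² + v²x²) = √(0.174² + 0.776² × 31.1²) = 24.13; v² = 0.602176.
t = (24.13 − 0.174)/0.602176 = 39.8 days (vs. the pure-advection estimate x/v = 40.1 d).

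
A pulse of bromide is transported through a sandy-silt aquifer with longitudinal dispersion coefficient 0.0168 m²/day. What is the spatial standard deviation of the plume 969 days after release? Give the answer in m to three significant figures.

Dispersive spreading gives a Gaussian with σ² = 2Dt; advection only shifts the center.
σ = √(2 × 0.0168 × 969) = 5.71 m.

5.71 m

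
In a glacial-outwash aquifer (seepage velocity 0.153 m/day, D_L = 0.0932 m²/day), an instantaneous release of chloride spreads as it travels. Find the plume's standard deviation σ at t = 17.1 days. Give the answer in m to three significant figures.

1.79 m

Dispersive spreading gives a Gaussian with σ² = 2Dt; advection only shifts the center.
σ = √(2 × 0.0932 × 17.1) = 1.79 m.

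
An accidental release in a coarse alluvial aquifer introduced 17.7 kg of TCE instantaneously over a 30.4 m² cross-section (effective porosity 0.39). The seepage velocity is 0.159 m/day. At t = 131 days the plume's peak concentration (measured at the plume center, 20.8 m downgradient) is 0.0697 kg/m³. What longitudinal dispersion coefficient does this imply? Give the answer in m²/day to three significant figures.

0.279 m²/day

At the plume center C_max = M/(n_e·A·√(4πDt)), so D = M²/(4πt·(n_e·A·C_max)²).
n_e·A·C_max = 0.39 × 30.4 × 0.0697 = 0.8264 kg/m.
D = 17.7²/(4π × 131 × 0.8264²) = 0.279 m²/day.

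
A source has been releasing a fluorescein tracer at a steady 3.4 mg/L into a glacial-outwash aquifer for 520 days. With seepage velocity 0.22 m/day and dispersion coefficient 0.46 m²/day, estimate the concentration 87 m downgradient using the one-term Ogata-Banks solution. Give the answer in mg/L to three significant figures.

3.04 mg/L

For a continuous step input, C/C₀ ≈ ½·erfc((x−vt)/(2√(Dt))).
vt = 0.22 × 520 = 114.4 m and 2√(Dt) = 2√(0.46 × 520) = 30.93 m.
Argument (x−vt)/(2√(Dt)) = (87 − 114.4)/30.93 = -0.8859; ½·erfc(-0.8859) = 0.8949.
C = 3.4 × 0.8949 = 3.04 mg/L.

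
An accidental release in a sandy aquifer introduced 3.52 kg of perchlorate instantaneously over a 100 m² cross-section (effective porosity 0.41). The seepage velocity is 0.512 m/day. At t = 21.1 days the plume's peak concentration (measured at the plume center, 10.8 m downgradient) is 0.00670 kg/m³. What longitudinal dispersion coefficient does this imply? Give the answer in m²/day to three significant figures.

0.619 m²/day

At the plume center C_max = M/(n_e·A·√(4πDt)), so D = M²/(4πt·(n_e·A·C_max)²).
n_e·A·C_max = 0.41 × 100 × 0.00670 = 0.2747 kg/m.
D = 3.52²/(4π × 21.1 × 0.2747²) = 0.619 m²/day.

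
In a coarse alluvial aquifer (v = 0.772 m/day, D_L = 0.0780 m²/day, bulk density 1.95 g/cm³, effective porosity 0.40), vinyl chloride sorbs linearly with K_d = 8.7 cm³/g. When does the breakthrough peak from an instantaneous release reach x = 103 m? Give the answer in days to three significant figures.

5790 days

Retardation factor R = 1 + ρ_b·K_d/n = 1 + 1.95 × 8.7/0.40 = 43.41.
Sorption retards both mechanisms: v_R = v/R = 0.01778 m/day, D_R = D/R = 0.001797 m²/day.
Peak time from v_R²t² + 2D_R t − x² = 0: t = (√(D_R² + v_R²x²) − D_R)/v_R².
√(D_R² + v_R²x²) = √(0.001797² + 0.01778² × 103²) = 1.831; v_R² = 0.0003161.
t = (1.831 − 0.001797)/0.0003161 = 5790 days.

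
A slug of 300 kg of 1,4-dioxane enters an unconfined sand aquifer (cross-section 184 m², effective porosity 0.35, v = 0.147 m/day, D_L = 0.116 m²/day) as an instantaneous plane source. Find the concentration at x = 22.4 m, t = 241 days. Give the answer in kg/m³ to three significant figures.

For an instantaneous plane source, C(x,t) = M/(n_e·A·√(4πDt)) · exp(−(x−vt)²/(4Dt)), with n_e·A the pore (flow) area.
Plume center vt = 0.147 × 241 = 35.427 m, so the well at 22.4 m is 13.027 m upgradient of the peak.
√(4πDt) = 18.74 m, giving peak height M/(n_e·A·√(4πDt)) = 300/(0.35 × 184 × 18.74) = 0.2486 kg/m³.
(x−vt)²/(4Dt) = (-13.027)²/(4 × 0.116 × 241) = 1.518; exp(−1.518) = 0.2191.
C = 0.2486 × 0.2191 = 0.0545 kg/m³.

0.0545 kg/m³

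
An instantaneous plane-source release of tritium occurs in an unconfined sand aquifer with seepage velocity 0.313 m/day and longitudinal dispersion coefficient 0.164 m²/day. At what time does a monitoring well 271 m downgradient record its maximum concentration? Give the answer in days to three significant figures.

For the 1D instantaneous-source solution, setting ∂C/∂t = 0 at fixed x gives v²t² + 2Dt − x² = 0, so t = (√(D² + v²x²) − D)/v².
√(D² + v²x²) = √(0.164² + 0.313² × 271²) = 84.82; v² = 0.097969.
t = (84.82 − 0.164)/0.097969 = 864 days (vs. the pure-advection estimate x/v = 866 d).

864 days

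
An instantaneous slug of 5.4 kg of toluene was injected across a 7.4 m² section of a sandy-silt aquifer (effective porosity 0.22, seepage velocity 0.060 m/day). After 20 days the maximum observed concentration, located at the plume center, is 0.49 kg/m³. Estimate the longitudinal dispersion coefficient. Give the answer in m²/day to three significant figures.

At the plume center C_max = M/(n_e·A·√(4πDt)), so D = M²/(4πt·(n_e·A·C_max)²).
n_e·A·C_max = 0.22 × 7.4 × 0.49 = 0.7977 kg/m.
D = 5.4²/(4π × 20 × 0.7977²) = 0.182 m²/day.

0.182 m²/day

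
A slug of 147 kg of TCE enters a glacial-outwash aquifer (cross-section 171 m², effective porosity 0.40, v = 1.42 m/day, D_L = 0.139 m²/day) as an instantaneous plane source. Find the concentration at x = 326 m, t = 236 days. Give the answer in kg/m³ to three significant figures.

0.0562 kg/m³

For an instantaneous plane source, C(x,t) = M/(n_e·A·√(4πDt)) · exp(−(x−vt)²/(4Dt)), with n_e·A the pore (flow) area.
Plume center vt = 1.42 × 236 = 335.12 m, so the well at 326 m is 9.12 m upgradient of the peak.
√(4πDt) = 20.30 m, giving peak height M/(n_e·A·√(4πDt)) = 147/(0.40 × 171 × 20.30) = 0.1059 kg/m³.
(x−vt)²/(4Dt) = (-9.12)²/(4 × 0.139 × 236) = 0.6339; exp(−0.6339) = 0.5305.
C = 0.1059 × 0.5305 = 0.0562 kg/m³.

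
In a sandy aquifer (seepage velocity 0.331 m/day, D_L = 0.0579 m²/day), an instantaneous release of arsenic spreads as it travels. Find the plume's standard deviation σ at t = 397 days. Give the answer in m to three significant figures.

Dispersive spreading gives a Gaussian with σ² = 2Dt; advection only shifts the center.
σ = √(2 × 0.0579 × 397) = 6.78 m.

6.78 m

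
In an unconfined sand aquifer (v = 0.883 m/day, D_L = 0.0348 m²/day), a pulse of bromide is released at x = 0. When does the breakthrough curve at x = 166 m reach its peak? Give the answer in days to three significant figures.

188 days

For the 1D instantaneous-source solution, setting ∂C/∂t = 0 at fixed x gives v²t² + 2Dt − x² = 0, so t = (√(D² + v²x²) − D)/v².
√(D² + v²x²) = √(0.0348² + 0.883² × 166²) = 146.6; v² = 0.779689.
t = (146.6 − 0.0348)/0.779689 = 188 days (vs. the pure-advection estimate x/v = 188 d).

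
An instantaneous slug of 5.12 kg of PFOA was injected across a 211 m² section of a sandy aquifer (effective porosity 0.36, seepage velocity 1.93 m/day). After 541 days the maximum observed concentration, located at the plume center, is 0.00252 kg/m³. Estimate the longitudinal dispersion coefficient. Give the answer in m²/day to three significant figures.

At the plume center C_max = M/(n_e·A·√(4πDt)), so D = M²/(4πt·(n_e·A·C_max)²).
n_e·A·C_max = 0.36 × 211 × 0.00252 = 0.1914 kg/m.
D = 5.12²/(4π × 541 × 0.1914²) = 0.105 m²/day.

0.105 m²/day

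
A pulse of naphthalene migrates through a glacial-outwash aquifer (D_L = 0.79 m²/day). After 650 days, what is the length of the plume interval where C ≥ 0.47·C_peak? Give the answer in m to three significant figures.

78.8 m

The plume is Gaussian with σ = √(2Dt) = √(2 × 0.79 × 650) = 32.05 m.
C/C_peak = exp(−Δx²/(2σ²)) = 0.47 ⇒ Δx = σ·√(−2 ln 0.47) = 32.05 × 1.229 = 39.39 m.
Width = 2Δx = 78.8 m.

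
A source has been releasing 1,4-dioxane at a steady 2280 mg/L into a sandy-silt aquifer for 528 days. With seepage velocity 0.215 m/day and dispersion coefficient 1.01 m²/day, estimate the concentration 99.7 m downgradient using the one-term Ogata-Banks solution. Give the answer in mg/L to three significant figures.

1510 mg/L

For a continuous step input, C/C₀ ≈ ½·erfc((x−vt)/(2√(Dt))).
vt = 0.215 × 528 = 113.52 m and 2√(Dt) = 2√(1.01 × 528) = 46.19 m.
Argument (x−vt)/(2√(Dt)) = (99.7 − 113.52)/46.19 = -0.2992; ½·erfc(-0.2992) = 0.6639.
C = 2280 × 0.6639 = 1510 mg/L.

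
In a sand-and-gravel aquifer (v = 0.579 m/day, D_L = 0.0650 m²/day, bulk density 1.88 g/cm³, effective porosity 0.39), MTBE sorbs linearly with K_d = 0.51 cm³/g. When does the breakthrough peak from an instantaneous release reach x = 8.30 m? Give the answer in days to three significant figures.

Retardation factor R = 1 + ρ_b·K_d/n = 1 + 1.88 × 0.51/0.39 = 3.458.
Sorption retards both mechanisms: v_R = v/R = 0.1674 m/day, D_R = D/R = 0.01880 m²/day.
Peak time from v_R²t² + 2D_R t − x² = 0: t = (√(D_R² + v_R²x²) − D_R)/v_R².
√(D_R² + v_R²x²) = √(0.01880² + 0.1674² × 8.30²) = 1.390; v_R² = 0.02802.
t = (1.390 − 0.01880)/0.02802 = 48.9 days.

48.9 days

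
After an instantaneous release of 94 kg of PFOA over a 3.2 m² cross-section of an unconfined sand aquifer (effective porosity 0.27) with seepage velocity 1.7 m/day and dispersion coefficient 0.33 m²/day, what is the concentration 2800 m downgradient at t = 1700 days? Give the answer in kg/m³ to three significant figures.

For an instantaneous plane source, C(x,t) = M/(n_e·A·√(4πDt)) · exp(−(x−vt)²/(4Dt)), with n_e·A the pore (flow) area.
Plume center vt = 1.7 × 1700 = 2890 m, so the well at 2800 m is 90 m upgradient of the peak.
√(4πDt) = 83.96 m, giving peak height M/(n_e·A·√(4πDt)) = 94/(0.27 × 3.2 × 83.96) = 1.296 kg/m³.
(x−vt)²/(4Dt) = (-90)²/(4 × 0.33 × 1700) = 3.610; exp(−3.610) = 0.02705.
C = 1.296 × 0.02705 = 0.0351 kg/m³.

0.0351 kg/m³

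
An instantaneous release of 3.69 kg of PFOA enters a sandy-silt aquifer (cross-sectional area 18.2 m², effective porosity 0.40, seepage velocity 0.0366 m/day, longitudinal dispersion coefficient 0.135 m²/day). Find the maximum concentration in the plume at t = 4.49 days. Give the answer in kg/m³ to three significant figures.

The peak of an instantaneous 1D plume sits at x = vt; there the Gaussian factor is 1 and C_max = M/(n_e·A·√(4πDt)), where n_e·A is the pore area the mass is dissolved in.
√(4πDt) = √(4π × 0.135 × 4.49) = 2.760 m, so C_max = 3.69/(0.40 × 18.2 × 2.760) = 0.184 kg/m³.

0.184 kg/m³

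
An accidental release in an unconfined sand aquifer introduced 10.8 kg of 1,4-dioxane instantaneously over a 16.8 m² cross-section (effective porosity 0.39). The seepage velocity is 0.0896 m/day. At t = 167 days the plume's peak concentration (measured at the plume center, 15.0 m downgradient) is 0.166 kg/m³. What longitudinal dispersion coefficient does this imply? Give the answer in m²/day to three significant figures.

0.0470 m²/day

At the plume center C_max = M/(n_e·A·√(4πDt)), so D = M²/(4πt·(n_e·A·C_max)²).
n_e·A·C_max = 0.39 × 16.8 × 0.166 = 1.088 kg/m.
D = 10.8²/(4π × 167 × 1.088²) = 0.0470 m²/day.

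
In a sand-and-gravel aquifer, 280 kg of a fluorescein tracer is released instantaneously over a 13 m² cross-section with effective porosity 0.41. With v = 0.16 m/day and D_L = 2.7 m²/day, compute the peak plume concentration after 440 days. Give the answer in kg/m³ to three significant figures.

The peak of an instantaneous 1D plume sits at x = vt; there the Gaussian factor is 1 and C_max = M/(n_e·A·√(4πDt)), where n_e·A is the pore area the mass is dissolved in.
√(4πDt) = √(4π × 2.7 × 440) = 122.2 m, so C_max = 280/(0.41 × 13 × 122.2) = 0.430 kg/m³.

0.430 kg/m³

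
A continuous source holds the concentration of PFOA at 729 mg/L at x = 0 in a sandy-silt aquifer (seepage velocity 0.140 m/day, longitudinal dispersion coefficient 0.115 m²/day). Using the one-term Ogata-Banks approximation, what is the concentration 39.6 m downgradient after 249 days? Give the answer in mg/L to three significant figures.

194 mg/L

For a continuous step input, C/C₀ ≈ ½·erfc((x−vt)/(2√(Dt))).
vt = 0.140 × 249 = 34.86 m and 2√(Dt) = 2√(0.115 × 249) = 10.70 m.
Argument (x−vt)/(2√(Dt)) = (39.6 − 34.86)/10.70 = 0.4430; ½·erfc(0.4430) = 0.2655.
C = 729 × 0.2655 = 194 mg/L.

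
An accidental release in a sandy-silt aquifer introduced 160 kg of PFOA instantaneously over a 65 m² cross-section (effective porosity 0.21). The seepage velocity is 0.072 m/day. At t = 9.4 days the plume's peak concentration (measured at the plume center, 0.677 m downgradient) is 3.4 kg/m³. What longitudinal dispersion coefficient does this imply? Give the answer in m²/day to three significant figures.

At the plume center C_max = M/(n_e·A·√(4πDt)), so D = M²/(4πt·(n_e·A·C_max)²).
n_e·A·C_max = 0.21 × 65 × 3.4 = 46.41 kg/m.
D = 160²/(4π × 9.4 × 46.41²) = 0.101 m²/day.

0.101 m²/day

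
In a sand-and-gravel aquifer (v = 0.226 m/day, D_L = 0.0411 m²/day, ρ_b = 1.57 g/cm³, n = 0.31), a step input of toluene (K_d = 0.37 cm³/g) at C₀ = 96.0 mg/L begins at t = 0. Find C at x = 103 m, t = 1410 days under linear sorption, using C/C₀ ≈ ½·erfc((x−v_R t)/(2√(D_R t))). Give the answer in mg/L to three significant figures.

Retardation factor R = 1 + ρ_b·K_d/n = 1 + 1.57 × 0.37/0.31 = 2.874.
Sorption retards both mechanisms: v_R = v/R = 0.07864 m/day, D_R = D/R = 0.01430 m²/day.
v_R·t = 0.07864 × 1410 = 110.8824 m; 2√(D_R t) = 8.981 m; argument = (103 − 110.8824)/8.981 = -0.8777.
C = C₀ × ½·erfc(-0.8777) = 96.0 × 0.8927 = 85.7 mg/L.

85.7 mg/L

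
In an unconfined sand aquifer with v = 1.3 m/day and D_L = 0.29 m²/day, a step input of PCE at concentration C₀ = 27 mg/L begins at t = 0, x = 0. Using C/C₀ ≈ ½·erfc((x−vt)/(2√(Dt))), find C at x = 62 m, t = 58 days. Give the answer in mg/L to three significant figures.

26.7 mg/L

For a continuous step input, C/C₀ ≈ ½·erfc((x−vt)/(2√(Dt))).
vt = 1.3 × 58 = 75.4 m and 2√(Dt) = 2√(0.29 × 58) = 8.202 m.
Argument (x−vt)/(2√(Dt)) = (62 − 75.4)/8.202 = -1.634; ½·erfc(-1.634) = 0.9896.
C = 27 × 0.9896 = 26.7 mg/L.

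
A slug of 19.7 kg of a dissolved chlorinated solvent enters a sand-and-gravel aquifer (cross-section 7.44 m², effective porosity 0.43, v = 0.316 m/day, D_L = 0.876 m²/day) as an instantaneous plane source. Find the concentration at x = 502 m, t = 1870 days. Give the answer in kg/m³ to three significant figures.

For an instantaneous plane source, C(x,t) = M/(n_e·A·√(4πDt)) · exp(−(x−vt)²/(4Dt)), with n_e·A the pore (flow) area.
Plume center vt = 0.316 × 1870 = 590.92 m, so the well at 502 m is 88.92 m upgradient of the peak.
√(4πDt) = 143.5 m, giving peak height M/(n_e·A·√(4πDt)) = 19.7/(0.43 × 7.44 × 143.5) = 0.04291 kg/m³.
(x−vt)²/(4Dt) = (-88.92)²/(4 × 0.876 × 1870) = 1.207; exp(−1.207) = 0.2991.
C = 0.04291 × 0.2991 = 0.0128 kg/m³.

0.0128 kg/m³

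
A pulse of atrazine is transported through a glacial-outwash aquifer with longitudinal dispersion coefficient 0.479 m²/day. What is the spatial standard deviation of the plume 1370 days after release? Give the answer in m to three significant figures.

36.2 m

Dispersive spreading gives a Gaussian with σ² = 2Dt; advection only shifts the center.
σ = √(2 × 0.479 × 1370) = 36.2 m.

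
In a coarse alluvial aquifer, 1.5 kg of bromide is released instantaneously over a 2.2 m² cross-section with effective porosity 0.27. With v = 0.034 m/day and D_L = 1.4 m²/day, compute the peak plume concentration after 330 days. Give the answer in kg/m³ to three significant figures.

0.0331 kg/m³

The peak of an instantaneous 1D plume sits at x = vt; there the Gaussian factor is 1 and C_max = M/(n_e·A·√(4πDt)), where n_e·A is the pore area the mass is dissolved in.
√(4πDt) = √(4π × 1.4 × 330) = 76.19 m, so C_max = 1.5/(0.27 × 2.2 × 76.19) = 0.0331 kg/m³.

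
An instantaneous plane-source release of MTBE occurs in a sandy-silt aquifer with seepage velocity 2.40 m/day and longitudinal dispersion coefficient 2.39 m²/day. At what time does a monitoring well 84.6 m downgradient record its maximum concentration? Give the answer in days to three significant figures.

For the 1D instantaneous-source solution, setting ∂C/∂t = 0 at fixed x gives v²t² + 2Dt − x² = 0, so t = (√(D² + v²x²) − D)/v².
√(D² + v²x²) = √(2.39² + 2.40² × 84.6²) = 203.1; v² = 5.76.
t = (203.1 − 2.39)/5.76 = 34.8 days (vs. the pure-advection estimate x/v = 35.2 d).

34.8 days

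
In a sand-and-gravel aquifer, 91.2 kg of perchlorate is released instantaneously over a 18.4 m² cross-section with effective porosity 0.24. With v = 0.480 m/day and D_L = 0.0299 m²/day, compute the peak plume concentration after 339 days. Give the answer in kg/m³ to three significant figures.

The peak of an instantaneous 1D plume sits at x = vt; there the Gaussian factor is 1 and C_max = M/(n_e·A·√(4πDt)), where n_e·A is the pore area the mass is dissolved in.
√(4πDt) = √(4π × 0.0299 × 339) = 11.29 m, so C_max = 91.2/(0.24 × 18.4 × 11.29) = 1.83 kg/m³.

1.83 kg/m³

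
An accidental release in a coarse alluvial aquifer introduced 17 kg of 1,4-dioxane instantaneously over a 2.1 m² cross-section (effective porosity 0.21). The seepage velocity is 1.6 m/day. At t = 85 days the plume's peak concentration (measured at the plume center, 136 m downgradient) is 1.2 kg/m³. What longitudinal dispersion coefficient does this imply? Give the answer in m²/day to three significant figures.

At the plume center C_max = M/(n_e·A·√(4πDt)), so D = M²/(4πt·(n_e·A·C_max)²).
n_e·A·C_max = 0.21 × 2.1 × 1.2 = 0.5292 kg/m.
D = 17²/(4π × 85 × 0.5292²) = 0.966 m²/day.

0.966 m²/day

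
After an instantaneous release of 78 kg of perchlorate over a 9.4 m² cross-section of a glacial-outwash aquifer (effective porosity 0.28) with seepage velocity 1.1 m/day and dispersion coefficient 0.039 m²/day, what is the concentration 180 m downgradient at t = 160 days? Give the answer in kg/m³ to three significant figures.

For an instantaneous plane source, C(x,t) = M/(n_e·A·√(4πDt)) · exp(−(x−vt)²/(4Dt)), with n_e·A the pore (flow) area.
Plume center vt = 1.1 × 160 = 176 m, so the well at 180 m is 4 m downgradient of the peak.
√(4πDt) = 8.855 m, giving peak height M/(n_e·A·√(4πDt)) = 78/(0.28 × 9.4 × 8.855) = 3.347 kg/m³.
(x−vt)²/(4Dt) = (4)²/(4 × 0.039 × 160) = 0.6410; exp(−0.6410) = 0.5268.
C = 3.347 × 0.5268 = 1.76 kg/m³.

1.76 kg/m³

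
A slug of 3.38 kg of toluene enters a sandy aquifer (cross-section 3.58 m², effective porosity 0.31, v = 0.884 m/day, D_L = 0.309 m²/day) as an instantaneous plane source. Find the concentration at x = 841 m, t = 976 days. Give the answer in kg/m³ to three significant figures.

0.0334 kg/m³

For an instantaneous plane source, C(x,t) = M/(n_e·A·√(4πDt)) · exp(−(x−vt)²/(4Dt)), with n_e·A the pore (flow) area.
Plume center vt = 0.884 × 976 = 862.784 m, so the well at 841 m is 21.784 m upgradient of the peak.
√(4πDt) = 61.56 m, giving peak height M/(n_e·A·√(4πDt)) = 3.38/(0.31 × 3.58 × 61.56) = 0.04947 kg/m³.
(x−vt)²/(4Dt) = (-21.784)²/(4 × 0.309 × 976) = 0.3934; exp(−0.3934) = 0.6748.
C = 0.04947 × 0.6748 = 0.0334 kg/m³.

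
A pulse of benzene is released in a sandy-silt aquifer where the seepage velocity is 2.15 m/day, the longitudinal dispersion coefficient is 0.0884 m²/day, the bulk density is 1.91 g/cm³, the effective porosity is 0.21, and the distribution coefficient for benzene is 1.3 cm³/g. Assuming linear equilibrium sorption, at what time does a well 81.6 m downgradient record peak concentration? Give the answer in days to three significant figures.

486 days

Retardation factor R = 1 + ρ_b·K_d/n = 1 + 1.91 × 1.3/0.21 = 12.82.
Sorption retards both mechanisms: v_R = v/R = 0.1677 m/day, D_R = D/R = 0.006895 m²/day.
Peak time from v_R²t² + 2D_R t − x² = 0: t = (√(D_R² + v_R²x²) − D_R)/v_R².
√(D_R² + v_R²x²) = √(0.006895² + 0.1677² × 81.6²) = 13.68; v_R² = 0.02812.
t = (13.68 − 0.006895)/0.02812 = 486 days.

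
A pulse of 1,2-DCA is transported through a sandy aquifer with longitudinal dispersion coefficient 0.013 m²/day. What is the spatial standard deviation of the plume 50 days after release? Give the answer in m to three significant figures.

1.14 m

Dispersive spreading gives a Gaussian with σ² = 2Dt; advection only shifts the center.
σ = √(2 × 0.013 × 50) = 1.14 m.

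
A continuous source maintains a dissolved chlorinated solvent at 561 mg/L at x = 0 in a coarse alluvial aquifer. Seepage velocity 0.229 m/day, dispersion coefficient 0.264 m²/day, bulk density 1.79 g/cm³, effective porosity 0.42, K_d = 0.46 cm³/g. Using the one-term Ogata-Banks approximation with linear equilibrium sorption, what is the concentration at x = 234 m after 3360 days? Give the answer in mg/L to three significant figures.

480 mg/L

Retardation factor R = 1 + ρ_b·K_d/n = 1 + 1.79 × 0.46/0.42 = 2.960.
Sorption retards both mechanisms: v_R = v/R = 0.07736 m/day, D_R = D/R = 0.08919 m²/day.
v_R·t = 0.07736 × 3360 = 259.9296 m; 2√(D_R t) = 34.62 m; argument = (234 − 259.9296)/34.62 = -0.7490.
C = C₀ × ½·erfc(-0.7490) = 561 × 0.8553 = 480 mg/L.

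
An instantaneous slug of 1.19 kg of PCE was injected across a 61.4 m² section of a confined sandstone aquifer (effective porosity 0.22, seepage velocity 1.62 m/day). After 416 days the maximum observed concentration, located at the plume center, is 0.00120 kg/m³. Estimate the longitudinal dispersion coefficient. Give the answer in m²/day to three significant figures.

1.03 m²/day

At the plume center C_max = M/(n_e·A·√(4πDt)), so D = M²/(4πt·(n_e·A·C_max)²).
n_e·A·C_max = 0.22 × 61.4 × 0.00120 = 0.01621 kg/m.
D = 1.19²/(4π × 416 × 0.01621²) = 1.03 m²/day.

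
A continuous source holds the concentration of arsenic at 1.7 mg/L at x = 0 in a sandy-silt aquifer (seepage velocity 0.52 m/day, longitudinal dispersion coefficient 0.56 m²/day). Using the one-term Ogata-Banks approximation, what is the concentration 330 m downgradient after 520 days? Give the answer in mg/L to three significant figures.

For a continuous step input, C/C₀ ≈ ½·erfc((x−vt)/(2√(Dt))).
vt = 0.52 × 520 = 270.4 m and 2√(Dt) = 2√(0.56 × 520) = 34.13 m.
Argument (x−vt)/(2√(Dt)) = (330 − 270.4)/34.13 = 1.746; ½·erfc(1.746) = 0.006770.
C = 1.7 × 0.006770 = 0.0115 mg/L.

0.0115 mg/L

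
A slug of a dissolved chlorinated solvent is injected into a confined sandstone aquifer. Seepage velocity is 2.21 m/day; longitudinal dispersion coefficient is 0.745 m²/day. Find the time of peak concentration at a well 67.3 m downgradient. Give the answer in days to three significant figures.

For the 1D instantaneous-source solution, setting ∂C/∂t = 0 at fixed x gives v²t² + 2Dt − x² = 0, so t = (√(D² + v²x²) − D)/v².
√(D² + v²x²) = √(0.745² + 2.21² × 67.3²) = 148.7; v² = 4.8841.
t = (148.7 − 0.745)/4.8841 = 30.3 days (vs. the pure-advection estimate x/v = 30.5 d).

30.3 days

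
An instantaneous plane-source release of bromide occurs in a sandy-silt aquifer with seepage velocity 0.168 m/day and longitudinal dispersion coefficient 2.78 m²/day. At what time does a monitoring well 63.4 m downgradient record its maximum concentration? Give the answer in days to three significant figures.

292 days

For the 1D instantaneous-source solution, setting ∂C/∂t = 0 at fixed x gives v²t² + 2Dt − x² = 0, so t = (√(D² + v²x²) − D)/v².
√(D² + v²x²) = √(2.78² + 0.168² × 63.4²) = 11.01; v² = 0.028224.
t = (11.01 − 2.78)/0.028224 = 292 days (vs. the pure-advection estimate x/v = 377 d).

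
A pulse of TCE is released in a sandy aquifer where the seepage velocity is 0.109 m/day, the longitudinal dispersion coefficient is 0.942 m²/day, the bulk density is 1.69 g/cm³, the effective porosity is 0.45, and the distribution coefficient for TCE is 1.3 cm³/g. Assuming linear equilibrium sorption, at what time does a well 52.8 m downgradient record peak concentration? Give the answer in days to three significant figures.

Retardation factor R = 1 + ρ_b·K_d/n = 1 + 1.69 × 1.3/0.45 = 5.882.
Sorption retards both mechanisms: v_R = v/R = 0.01853 m/day, D_R = D/R = 0.1601 m²/day.
Peak time from v_R²t² + 2D_R t − x² = 0: t = (√(D_R² + v_R²x²) − D_R)/v_R².
√(D_R² + v_R²x²) = √(0.1601² + 0.01853² × 52.8²) = 0.9914; v_R² = 0.0003434.
t = (0.9914 − 0.1601)/0.0003434 = 2420 days.

2420 days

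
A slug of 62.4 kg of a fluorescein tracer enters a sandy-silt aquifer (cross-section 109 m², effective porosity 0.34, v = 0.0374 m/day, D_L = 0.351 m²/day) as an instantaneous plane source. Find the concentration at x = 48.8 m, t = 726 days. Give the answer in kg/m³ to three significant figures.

For an instantaneous plane source, C(x,t) = M/(n_e·A·√(4πDt)) · exp(−(x−vt)²/(4Dt)), with n_e·A the pore (flow) area.
Plume center vt = 0.0374 × 726 = 27.1524 m, so the well at 48.8 m is 21.6476 m downgradient of the peak.
√(4πDt) = 56.59 m, giving peak height M/(n_e·A·√(4πDt)) = 62.4/(0.34 × 109 × 56.59) = 0.02975 kg/m³.
(x−vt)²/(4Dt) = (21.6476)²/(4 × 0.351 × 726) = 0.4597; exp(−0.4597) = 0.6315.
C = 0.02975 × 0.6315 = 0.0188 kg/m³.

0.0188 kg/m³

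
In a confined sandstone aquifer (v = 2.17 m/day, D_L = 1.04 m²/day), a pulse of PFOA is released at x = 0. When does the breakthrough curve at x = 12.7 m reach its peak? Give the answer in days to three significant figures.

5.64 days

For the 1D instantaneous-source solution, setting ∂C/∂t = 0 at fixed x gives v²t² + 2Dt − x² = 0, so t = (√(D² + v²x²) − D)/v².
√(D² + v²x²) = √(1.04² + 2.17² × 12.7²) = 27.58; v² = 4.7089.
t = (27.58 − 1.04)/4.7089 = 5.64 days (vs. the pure-advection estimate x/v = 5.85 d).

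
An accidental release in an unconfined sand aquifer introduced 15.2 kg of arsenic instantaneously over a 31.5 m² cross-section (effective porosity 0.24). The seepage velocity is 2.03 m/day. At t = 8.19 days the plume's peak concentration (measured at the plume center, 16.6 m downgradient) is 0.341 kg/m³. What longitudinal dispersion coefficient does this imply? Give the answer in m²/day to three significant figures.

0.338 m²/day

At the plume center C_max = M/(n_e·A·√(4πDt)), so D = M²/(4πt·(n_e·A·C_max)²).
n_e·A·C_max = 0.24 × 31.5 × 0.341 = 2.578 kg/m.
D = 15.2²/(4π × 8.19 × 2.578²) = 0.338 m²/day.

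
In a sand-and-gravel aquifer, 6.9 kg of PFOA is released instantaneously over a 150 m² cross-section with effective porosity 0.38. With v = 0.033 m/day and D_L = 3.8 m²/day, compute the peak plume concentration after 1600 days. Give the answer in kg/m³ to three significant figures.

The peak of an instantaneous 1D plume sits at x = vt; there the Gaussian factor is 1 and C_max = M/(n_e·A·√(4πDt)), where n_e·A is the pore area the mass is dissolved in.
√(4πDt) = √(4π × 3.8 × 1600) = 276.4 m, so C_max = 6.9/(0.38 × 150 × 276.4) = 0.000438 kg/m³.

0.000438 kg/m³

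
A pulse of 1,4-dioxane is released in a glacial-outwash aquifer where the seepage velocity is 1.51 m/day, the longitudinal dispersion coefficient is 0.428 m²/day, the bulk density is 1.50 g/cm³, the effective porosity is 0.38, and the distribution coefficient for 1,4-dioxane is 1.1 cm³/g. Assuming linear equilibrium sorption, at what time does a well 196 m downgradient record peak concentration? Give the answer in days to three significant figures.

692 days

Retardation factor R = 1 + ρ_b·K_d/n = 1 + 1.50 × 1.1/0.38 = 5.342.
Sorption retards both mechanisms: v_R = v/R = 0.2827 m/day, D_R = D/R = 0.08012 m²/day.
Peak time from v_R²t² + 2D_R t − x² = 0: t = (√(D_R² + v_R²x²) − D_R)/v_R².
√(D_R² + v_R²x²) = √(0.08012² + 0.2827² × 196²) = 55.41; v_R² = 0.07992.
t = (55.41 − 0.08012)/0.07992 = 692 days.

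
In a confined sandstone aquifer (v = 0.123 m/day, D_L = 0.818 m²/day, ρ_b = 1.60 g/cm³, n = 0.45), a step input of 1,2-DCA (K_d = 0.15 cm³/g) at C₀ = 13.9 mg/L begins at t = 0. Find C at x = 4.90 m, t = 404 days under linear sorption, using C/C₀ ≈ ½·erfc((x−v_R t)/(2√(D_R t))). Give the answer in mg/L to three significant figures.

Retardation factor R = 1 + ρ_b·K_d/n = 1 + 1.60 × 0.15/0.45 = 1.533.
Sorption retards both mechanisms: v_R = v/R = 0.08023 m/day, D_R = D/R = 0.5336 m²/day.
v_R·t = 0.08023 × 404 = 32.41292 m; 2√(D_R t) = 29.36 m; argument = (4.90 − 32.41292)/29.36 = -0.9371.
C = C₀ × ½·erfc(-0.9371) = 13.9 × 0.9075 = 12.6 mg/L.

12.6 mg/L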